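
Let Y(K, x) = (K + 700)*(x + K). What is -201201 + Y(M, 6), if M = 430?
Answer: 291479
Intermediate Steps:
Y(K, x) = (700 + K)*(K + x)
-201201 + Y(M, 6) = -201201 + (430² + 700*430 + 700*6 + 430*6) = -201201 + (184900 + 301000 + 4200 + 2580) = -201201 + 492680 = 291479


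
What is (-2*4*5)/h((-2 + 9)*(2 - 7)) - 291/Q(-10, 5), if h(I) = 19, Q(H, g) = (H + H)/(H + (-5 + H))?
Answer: -27805/76 ≈ -365.86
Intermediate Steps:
Q(H, g) = 2*H/(-5 + 2*H) (Q(H, g) = (2*H)/(-5 + 2*H) = 2*H/(-5 + 2*H))
(-2*4*5)/h((-2 + 9)*(2 - 7)) - 291/Q(-10, 5) = (-2*4*5)/19 - 291/(2*(-10)/(-5 + 2*(-10))) = -8*5*(1/19) - 291/(2*(-10)/(-5 - 20)) = -40*1/19 - 291/(2*(-10)/(-25)) = -40/19 - 291/(2*(-10)*(-1/25)) = -40/19 - 291/4/5 = -40/19 - 291*5/4 = -40/19 - 1455/4 = -27805/76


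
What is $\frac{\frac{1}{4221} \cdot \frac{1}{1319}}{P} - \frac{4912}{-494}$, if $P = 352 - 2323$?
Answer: $\frac{26951015538977}{2710464510663} \approx 9.9433$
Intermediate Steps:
$P = -1971$ ($P = 352 - 2323 = -1971$)
$\frac{\frac{1}{4221} \cdot \frac{1}{1319}}{P} - \frac{4912}{-494} = \frac{\frac{1}{4221} \cdot \frac{1}{1319}}{-1971} - \frac{4912}{-494} = \frac{1}{4221} \cdot \frac{1}{1319} \left(- \frac{1}{1971}\right) - - \frac{2456}{247} = \frac{1}{5567499} \left(- \frac{1}{1971}\right) + \frac{2456}{247} = - \frac{1}{10973540529} + \frac{2456}{247} = \frac{26951015538977}{2710464510663}$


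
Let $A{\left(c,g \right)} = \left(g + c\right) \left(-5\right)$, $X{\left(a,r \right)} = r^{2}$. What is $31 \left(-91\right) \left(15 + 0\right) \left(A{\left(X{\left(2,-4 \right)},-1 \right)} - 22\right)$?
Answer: $4104555$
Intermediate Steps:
$A{\left(c,g \right)} = - 5 c - 5 g$ ($A{\left(c,g \right)} = \left(c + g\right) \left(-5\right) = - 5 c - 5 g$)
$31 \left(-91\right) \left(15 + 0\right) \left(A{\left(X{\left(2,-4 \right)},-1 \right)} - 22\right) = 31 \left(-91\right) \left(15 + 0\right) \left(\left(- 5 \left(-4\right)^{2} - -5\right) - 22\right) = - 2821 \cdot 15 \left(\left(\left(-5\right) 16 + 5\right) - 22\right) = - 2821 \cdot 15 \left(\left(-80 + 5\right) - 22\right) = - 2821 \cdot 15 \left(-75 - 22\right) = - 2821 \cdot 15 \left(-97\right) = \left(-2821\right) \left(-1455\right) = 4104555$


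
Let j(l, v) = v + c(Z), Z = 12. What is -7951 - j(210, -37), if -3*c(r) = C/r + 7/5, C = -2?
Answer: -712223/90 ≈ -7913.6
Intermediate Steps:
c(r) = -7/15 + 2/(3*r) (c(r) = -(-2/r + 7/5)/3 = -(7/5 - 2/r)/3 = -7/15 + 2/(3*r))
j(l, v) = -37/90 + v (j(l, v) = v + (1/15)*(10 - 7*12)/12 = v + (1/15)*(1/12)*(10 - 84) = v + (1/15)*(1/12)*(-74) = v - 37/90 = -37/90 + v)
-7951 - j(210, -37) = -7951 - (-37/90 - 37) = -7951 - 1*(-3367/90) = -7951 + 3367/90 = -712223/90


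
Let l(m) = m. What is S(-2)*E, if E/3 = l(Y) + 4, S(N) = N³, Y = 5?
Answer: -216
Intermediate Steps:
E = 27 (E = 3*(5 + 4) = 3*9 = 27)
S(-2)*E = (-2)³*27 = -8*27 = -216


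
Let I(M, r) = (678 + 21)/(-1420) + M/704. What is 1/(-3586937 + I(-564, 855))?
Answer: -62480/224111904571 ≈ -2.7879e-7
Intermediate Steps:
I(M, r) = -699/1420 + M/704 (I(M, r) = 699*(-1/1420) + M*(1/704) = -699/1420 + M/704)
1/(-3586937 + I(-564, 855)) = 1/(-3586937 + (-699/1420 + (1/704)*(-564))) = 1/(-3586937 + (-699/1420 - 141/176)) = 1/(-3586937 - 80811/62480) = 1/(-224111904571/62480) = -62480/224111904571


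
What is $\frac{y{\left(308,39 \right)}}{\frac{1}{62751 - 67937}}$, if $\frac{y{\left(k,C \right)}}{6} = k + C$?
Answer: $-10797252$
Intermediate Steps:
$y{\left(k,C \right)} = 6 C + 6 k$ ($y{\left(k,C \right)} = 6 \left(k + C\right) = 6 \left(C + k\right) = 6 C + 6 k$)
$\frac{y{\left(308,39 \right)}}{\frac{1}{62751 - 67937}} = \frac{6 \cdot 39 + 6 \cdot 308}{\frac{1}{62751 - 67937}} = \frac{234 + 1848}{\frac{1}{-5186}} = \frac{2082}{- \frac{1}{5186}} = 2082 \left(-5186\right) = -10797252$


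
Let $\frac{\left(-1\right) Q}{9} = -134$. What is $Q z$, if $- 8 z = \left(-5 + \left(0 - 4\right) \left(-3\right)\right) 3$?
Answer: $- \frac{12663}{4} \approx -3165.8$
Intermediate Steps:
$Q = 1206$ ($Q = \left(-9\right) \left(-134\right) = 1206$)
$z = - \frac{21}{8}$ ($z = - \frac{\left(-5 + \left(0 - 4\right) \left(-3\right)\right) 3}{8} = - \frac{\left(-5 - -12\right) 3}{8} = - \frac{\left(-5 + 12\right) 3}{8} = - \frac{7 \cdot 3}{8} = \left(- \frac{1}{8}\right) 21 = - \frac{21}{8} \approx -2.625$)
$Q z = 1206 \left(- \frac{21}{8}\right) = - \frac{12663}{4}$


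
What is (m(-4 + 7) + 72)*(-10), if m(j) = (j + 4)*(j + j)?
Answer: -1140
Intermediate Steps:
m(j) = 2*j*(4 + j) (m(j) = (4 + j)*(2*j) = 2*j*(4 + j))
(m(-4 + 7) + 72)*(-10) = (2*(-4 + 7)*(4 + (-4 + 7)) + 72)*(-10) = (2*3*(4 + 3) + 72)*(-10) = (2*3*7 + 72)*(-10) = (42 + 72)*(-10) = 114*(-10) = -1140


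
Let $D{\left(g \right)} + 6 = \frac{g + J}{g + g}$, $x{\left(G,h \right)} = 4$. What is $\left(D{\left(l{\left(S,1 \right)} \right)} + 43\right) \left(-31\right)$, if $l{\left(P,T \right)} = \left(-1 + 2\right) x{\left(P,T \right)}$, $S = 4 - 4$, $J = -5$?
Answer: $- \frac{9145}{8} \approx -1143.1$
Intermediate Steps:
$S = 0$
$l{\left(P,T \right)} = 4$ ($l{\left(P,T \right)} = \left(-1 + 2\right) 4 = 1 \cdot 4 = 4$)
$D{\left(g \right)} = -6 + \frac{-5 + g}{2 g}$ ($D{\left(g \right)} = -6 + \frac{g - 5}{g + g} = -6 + \frac{-5 + g}{2 g}$)
$\left(D{\left(l{\left(S,1 \right)} \right)} + 43\right) \left(-31\right) = \left(\frac{-5 - 44}{2 \cdot 4} + 43\right) \left(-31\right) = \left(\frac{1}{2} \cdot \frac{1}{4} \left(-5 - 44\right) + 43\right) \left(-31\right) = \left(\frac{1}{2} \cdot \frac{1}{4} \left(-49\right) + 43\right) \left(-31\right) = \left(- \frac{49}{8} + 43\right) \left(-31\right) = \frac{295}{8} \left(-31\right) = - \frac{9145}{8}$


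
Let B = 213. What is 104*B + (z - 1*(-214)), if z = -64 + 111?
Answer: 22413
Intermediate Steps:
z = 47
104*B + (z - 1*(-214)) = 104*213 + (47 - 1*(-214)) = 22152 + (47 + 214) = 22152 + 261 = 22413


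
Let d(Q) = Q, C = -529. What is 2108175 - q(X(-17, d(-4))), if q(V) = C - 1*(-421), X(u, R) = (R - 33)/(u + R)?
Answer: 2108283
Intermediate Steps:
X(u, R) = (-33 + R)/(R + u)
q(V) = -108 (q(V) = -529 - 1*(-421) = -529 + 421 = -108)
2108175 - q(X(-17, d(-4))) = 2108175 - 1*(-108) = 2108175 + 108 = 2108283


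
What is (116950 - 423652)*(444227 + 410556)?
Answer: -262163655666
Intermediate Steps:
(116950 - 423652)*(444227 + 410556) = -306702*854783 = -262163655666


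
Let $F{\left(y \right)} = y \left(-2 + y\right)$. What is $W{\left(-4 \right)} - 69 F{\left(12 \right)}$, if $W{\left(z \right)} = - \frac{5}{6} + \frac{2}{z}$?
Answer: $- \frac{24844}{3} \approx -8281.3$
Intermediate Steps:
$W{\left(z \right)} = - \frac{5}{6} + \frac{2}{z}$ ($W{\left(z \right)} = \left(-5\right) \frac{1}{6} + \frac{2}{z} = - \frac{5}{6} + \frac{2}{z}$)
$W{\left(-4 \right)} - 69 F{\left(12 \right)} = \left(- \frac{5}{6} + \frac{2}{-4}\right) - 69 \cdot 12 \left(-2 + 12\right) = \left(- \frac{5}{6} + 2 \left(- \frac{1}{4}\right)\right) - 69 \cdot 12 \cdot 10 = \left(- \frac{5}{6} - \frac{1}{2}\right) - 8280 = - \frac{4}{3} - 8280 = - \frac{24844}{3}$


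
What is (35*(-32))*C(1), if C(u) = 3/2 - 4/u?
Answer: 2800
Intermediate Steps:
C(u) = 3/2 - 4/u (C(u) = 3*(1/2) - 4/u = 3/2 - 4/u)
(35*(-32))*C(1) = (35*(-32))*(3/2 - 4/1) = -1120*(3/2 - 4*1) = -1120*(3/2 - 4) = -1120*(-5/2) = 2800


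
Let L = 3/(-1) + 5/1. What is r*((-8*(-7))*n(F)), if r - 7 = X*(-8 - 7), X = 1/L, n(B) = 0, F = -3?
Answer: 0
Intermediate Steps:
L = 2 (L = 3*(-1) + 5*1 = -3 + 5 = 2)
X = ½ (X = 1/2 = ½ ≈ 0.50000)
r = -½ (r = 7 + (-8 - 7)/2 = 7 + (½)*(-15) = 7 - 15/2 = -½ ≈ -0.50000)
r*((-8*(-7))*n(F)) = -(-8*(-7))*0/2 = -28*0 = -½*0 = 0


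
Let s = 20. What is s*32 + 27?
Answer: 667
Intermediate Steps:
s*32 + 27 = 20*32 + 27 = 640 + 27 = 667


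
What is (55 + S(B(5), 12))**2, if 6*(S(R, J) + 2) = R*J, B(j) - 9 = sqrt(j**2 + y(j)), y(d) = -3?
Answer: 5129 + 284*sqrt(22) ≈ 6461.1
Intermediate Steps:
B(j) = 9 + sqrt(-3 + j**2) (B(j) = 9 + sqrt(j**2 - 3) = 9 + sqrt(-3 + j**2))
S(R, J) = -2 + J*R/6 (S(R, J) = -2 + (R*J)/6 = -2 + (J*R)/6 = -2 + J*R/6)
(55 + S(B(5), 12))**2 = (55 + (-2 + (1/6)*12*(9 + sqrt(-3 + 5**2))))**2 = (55 + (-2 + (1/6)*12*(9 + sqrt(-3 + 25))))**2 = (55 + (-2 + (1/6)*12*(9 + sqrt(22))))**2 = (55 + (-2 + (18 + 2*sqrt(22))))**2 = (55 + (16 + 2*sqrt(22)))**2 = (71 + 2*sqrt(22))**2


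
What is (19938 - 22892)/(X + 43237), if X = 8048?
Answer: -2954/51285 ≈ -0.057600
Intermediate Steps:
(19938 - 22892)/(X + 43237) = (19938 - 22892)/(8048 + 43237) = -2954/51285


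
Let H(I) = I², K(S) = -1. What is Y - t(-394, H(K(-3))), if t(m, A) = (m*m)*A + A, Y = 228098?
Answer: 72861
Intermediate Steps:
t(m, A) = A + A*m² (t(m, A) = m²*A + A = A*m² + A = A + A*m²)
Y - t(-394, H(K(-3))) = 228098 - (-1)²*(1 + (-394)²) = 228098 - (1 + 155236) = 228098 - 155237 = 72861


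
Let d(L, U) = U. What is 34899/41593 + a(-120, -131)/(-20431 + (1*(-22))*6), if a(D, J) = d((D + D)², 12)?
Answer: 717129021/855276859 ≈ 0.83848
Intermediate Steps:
a(D, J) = 12
34899/41593 + a(-120, -131)/(-20431 + (1*(-22))*6) = 34899/41593 + 12/(-20431 + (1*(-22))*6) = 34899*(1/41593) + 12/(-20431 - 22*6) = 34899/41593 + 12/(-20431 - 132) = 34899/41593 + 12/(-20563) = 34899/41593 + 12*(-1/20563) = 34899/41593 - 12/20563 = 717129021/855276859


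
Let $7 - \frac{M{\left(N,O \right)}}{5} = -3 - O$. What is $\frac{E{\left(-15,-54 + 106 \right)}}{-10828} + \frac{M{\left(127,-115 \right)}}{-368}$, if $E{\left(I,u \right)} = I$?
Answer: $\frac{1422555}{996176} \approx 1.428$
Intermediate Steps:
$M{\left(N,O \right)} = 50 + 5 O$ ($M{\left(N,O \right)} = 35 - 5 \left(-3 - O\right) = 35 + \left(15 + 5 O\right) = 50 + 5 O$)
$\frac{E{\left(-15,-54 + 106 \right)}}{-10828} + \frac{M{\left(127,-115 \right)}}{-368} = - \frac{15}{-10828} + \frac{50 + 5 \left(-115\right)}{-368} = \left(-15\right) \left(- \frac{1}{10828}\right) + \left(50 - 575\right) \left(- \frac{1}{368}\right) = \frac{15}{10828} - - \frac{525}{368} = \frac{15}{10828} + \frac{525}{368} = \frac{1422555}{996176}$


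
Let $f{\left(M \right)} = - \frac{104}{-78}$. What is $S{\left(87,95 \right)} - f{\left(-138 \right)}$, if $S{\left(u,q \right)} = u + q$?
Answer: $\frac{542}{3} \approx 180.67$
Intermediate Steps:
$f{\left(M \right)} = \frac{4}{3}$ ($f{\left(M \right)} = \left(-104\right) \left(- \frac{1}{78}\right) = \frac{4}{3}$)
$S{\left(u,q \right)} = q + u$
$S{\left(87,95 \right)} - f{\left(-138 \right)} = \left(95 + 87\right) - \frac{4}{3} = 182 - \frac{4}{3} = \frac{542}{3}$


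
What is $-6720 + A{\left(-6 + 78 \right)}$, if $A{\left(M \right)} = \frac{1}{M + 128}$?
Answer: $- \frac{1343999}{200} \approx -6720.0$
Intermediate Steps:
$A{\left(M \right)} = \frac{1}{128 + M}$
$-6720 + A{\left(-6 + 78 \right)} = -6720 + \frac{1}{128 + \left(-6 + 78\right)} = -6720 + \frac{1}{128 + 72} = -6720 + \frac{1}{200} = - \frac{1343999}{200}$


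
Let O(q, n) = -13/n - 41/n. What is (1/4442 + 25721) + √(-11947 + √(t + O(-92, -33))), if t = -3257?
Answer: 114252683/4442 + √(-1445587 + 11*I*√393899)/11 ≈ 25721.0 + 109.3*I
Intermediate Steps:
O(q, n) = -54/n
(1/4442 + 25721) + √(-11947 + √(t + O(-92, -33))) = (1/4442 + 25721) + √(-11947 + √(-3257 - 54/(-33))) = (1/4442 + 25721) + √(-11947 + √(-3257 - 54*(-1/33))) = 114252683/4442 + √(-11947 + √(-3257 + 18/11)) = 114252683/4442 + √(-11947 + √(-35809/11)) = 114252683/4442 + √(-11947 + I*√393899/11)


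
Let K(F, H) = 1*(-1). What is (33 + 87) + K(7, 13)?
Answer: 119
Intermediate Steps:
K(F, H) = -1
(33 + 87) + K(7, 13) = (33 + 87) - 1 = 120 - 1 = 119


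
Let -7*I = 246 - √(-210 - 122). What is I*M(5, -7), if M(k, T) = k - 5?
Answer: 0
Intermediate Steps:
I = -246/7 + 2*I*√83/7 (I = -(246 - √(-210 - 122))/7 = -(246 - √(-332))/7 = -(246 - 2*I*√83)/7 = -246/7 + 2*I*√83/7 ≈ -35.143 + 2.603*I)
M(k, T) = -5 + k
I*M(5, -7) = (-246/7 + 2*I*√83/7)*(-5 + 5) = (-246/7 + 2*I*√83/7)*0 = 0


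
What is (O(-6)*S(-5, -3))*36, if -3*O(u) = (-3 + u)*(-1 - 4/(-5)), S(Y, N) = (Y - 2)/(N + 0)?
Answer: -252/5 ≈ -50.400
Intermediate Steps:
S(Y, N) = (-2 + Y)/N
O(u) = -⅕ + u/15 (O(u) = -(-3 + u)*(-1 - 4/(-5))/3 = -(-3 + u)*(-1 - 4*(-⅕))/3 = -(-3 + u)*(-1 + ⅘)/3 = -(-3 + u)*(-1)/(3*5) = -(⅗ - u/5)/3 = -⅕ + u/15)
(O(-6)*S(-5, -3))*36 = ((-⅕ + (1/15)*(-6))*((-2 - 5)/(-3)))*36 = ((-⅕ - ⅖)*(-⅓*(-7)))*36 = -⅗*7/3*36 = -7/5*36 = -252/5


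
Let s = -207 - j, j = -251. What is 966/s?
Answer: 483/22 ≈ 21.955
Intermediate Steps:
s = 44 (s = -207 - 1*(-251) = -207 + 251 = 44)
966/s = 966/44 = 966*(1/44) = 483/22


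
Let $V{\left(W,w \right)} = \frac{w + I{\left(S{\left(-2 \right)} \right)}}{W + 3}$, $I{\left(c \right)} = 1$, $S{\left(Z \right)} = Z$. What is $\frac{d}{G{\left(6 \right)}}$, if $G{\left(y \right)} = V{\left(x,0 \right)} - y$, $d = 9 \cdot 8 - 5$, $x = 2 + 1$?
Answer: $- \frac{402}{35} \approx -11.486$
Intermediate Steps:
$x = 3$
$d = 67$ ($d = 72 - 5 = 67$)
$V{\left(W,w \right)} = \frac{1 + w}{3 + W}$ ($V{\left(W,w \right)} = \frac{w + 1}{W + 3} = \frac{1 + w}{3 + W}$)
$G{\left(y \right)} = \frac{1}{6} - y$ ($G{\left(y \right)} = \frac{1 + 0}{3 + 3} - y = \frac{1}{6} \cdot 1 - y = \frac{1}{6} - y$)
$\frac{d}{G{\left(6 \right)}} = \frac{67}{\frac{1}{6} - 6} = \frac{67}{- \frac{35}{6}} = 67 \left(- \frac{6}{35}\right) = - \frac{402}{35}$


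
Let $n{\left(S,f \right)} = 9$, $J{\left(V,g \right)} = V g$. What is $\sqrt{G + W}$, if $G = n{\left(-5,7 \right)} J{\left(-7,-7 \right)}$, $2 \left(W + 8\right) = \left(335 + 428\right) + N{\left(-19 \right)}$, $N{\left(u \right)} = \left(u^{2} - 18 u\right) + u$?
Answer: $\frac{3 \sqrt{514}}{2} \approx 34.007$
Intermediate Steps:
$N{\left(u \right)} = u^{2} - 17 u$
$W = \frac{1431}{2}$ ($W = -8 + \frac{\left(335 + 428\right) - 19 \left(-17 - 19\right)}{2} = -8 + \frac{763 - -684}{2} = -8 + \frac{763 + 684}{2} = -8 + \frac{1}{2} \cdot 1447 = -8 + \frac{1447}{2} = \frac{1431}{2} \approx 715.5$)
$G = 441$ ($G = 9 \left(\left(-7\right) \left(-7\right)\right) = 9 \cdot 49 = 441$)
$\sqrt{G + W} = \sqrt{441 + \frac{1431}{2}} = \sqrt{\frac{2313}{2}} = \frac{3 \sqrt{514}}{2}$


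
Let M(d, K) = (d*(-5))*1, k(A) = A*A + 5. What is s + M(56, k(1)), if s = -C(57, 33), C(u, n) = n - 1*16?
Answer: -297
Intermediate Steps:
C(u, n) = -16 + n (C(u, n) = n - 16 = -16 + n)
k(A) = 5 + A² (k(A) = A² + 5 = 5 + A²)
s = -17 (s = -(-16 + 33) = -1*17 = -17)
M(d, K) = -5*d (M(d, K) = -5*d*1 = -5*d)
s + M(56, k(1)) = -17 - 5*56 = -17 - 280 = -297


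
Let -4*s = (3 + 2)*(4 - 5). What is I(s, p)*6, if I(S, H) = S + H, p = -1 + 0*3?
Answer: 3/2 ≈ 1.5000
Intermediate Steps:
p = -1 (p = -1 + 0 = -1)
s = 5/4 (s = -(3 + 2)*(4 - 5)/4 = -5*(-1)/4 = -¼*(-5) = 5/4 ≈ 1.2500)
I(S, H) = H + S
I(s, p)*6 = (-1 + 5/4)*6 = (¼)*6 = 3/2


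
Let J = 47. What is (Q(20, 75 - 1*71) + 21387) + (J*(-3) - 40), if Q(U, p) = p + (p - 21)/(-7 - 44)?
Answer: 63631/3 ≈ 21210.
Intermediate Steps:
Q(U, p) = 7/17 + 50*p/51 (Q(U, p) = p + (-21 + p)/(-51) = p + (-21 + p)*(-1/51) = p + (7/17 - p/51) = 7/17 + 50*p/51)
(Q(20, 75 - 1*71) + 21387) + (J*(-3) - 40) = ((7/17 + 50*(75 - 1*71)/51) + 21387) + (47*(-3) - 40) = ((7/17 + 50*(75 - 71)/51) + 21387) + (-141 - 40) = ((7/17 + (50/51)*4) + 21387) - 181 = ((7/17 + 200/51) + 21387) - 181 = (13/3 + 21387) - 181 = 64174/3 - 181 = 63631/3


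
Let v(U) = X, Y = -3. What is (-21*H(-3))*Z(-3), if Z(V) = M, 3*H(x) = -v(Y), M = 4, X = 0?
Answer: 0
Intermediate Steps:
v(U) = 0
H(x) = 0 (H(x) = (-1*0)/3 = (⅓)*0 = 0)
Z(V) = 4
(-21*H(-3))*Z(-3) = -21*0*4 = 0*4 = 0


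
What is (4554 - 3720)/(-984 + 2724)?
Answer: 139/290 ≈ 0.47931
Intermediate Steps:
(4554 - 3720)/(-984 + 2724) = 834/1740 = 834*(1/1740) = 139/290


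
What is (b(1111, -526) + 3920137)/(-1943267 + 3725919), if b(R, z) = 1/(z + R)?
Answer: 1146640073/521425710 ≈ 2.1990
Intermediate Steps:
b(R, z) = 1/(R + z)
(b(1111, -526) + 3920137)/(-1943267 + 3725919) = (1/(1111 - 526) + 3920137)/(-1943267 + 3725919) = (1/585 + 3920137)/1782652 = (1/585 + 3920137)*(1/1782652) = (2293280146/585)*(1/1782652) = 1146640073/521425710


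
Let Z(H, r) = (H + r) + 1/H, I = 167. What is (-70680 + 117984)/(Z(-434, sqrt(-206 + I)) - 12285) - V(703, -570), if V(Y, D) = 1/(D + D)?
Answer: (-23398606993*I + 434*sqrt(39))/(1140*(434*sqrt(39) + 5520047*I)) ≈ -3.7183 - 0.0018261*I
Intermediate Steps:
Z(H, r) = H + r + 1/H
V(Y, D) = 1/(2*D)
(-70680 + 117984)/(Z(-434, sqrt(-206 + I)) - 12285) - V(703, -570) = (-70680 + 117984)/((-434 + sqrt(-206 + 167) + 1/(-434)) - 12285) - 1/(2*(-570)) = 47304/((-434 + sqrt(-39) - 1/434) - 12285) - (-1)/(2*570) = 47304/((-434 + I*sqrt(39) - 1/434) - 12285) - 1*(-1/1140) = 47304/((-188357/434 + I*sqrt(39)) - 12285) + 1/1140 = 47304/(-5520047/434 + I*sqrt(39)) + 1/1140 = 1/1140 + 47304/(-5520047/434 + I*sqrt(39))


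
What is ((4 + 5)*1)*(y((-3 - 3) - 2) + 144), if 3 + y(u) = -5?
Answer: 1224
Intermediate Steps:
y(u) = -8 (y(u) = -3 - 5 = -8)
((4 + 5)*1)*(y((-3 - 3) - 2) + 144) = ((4 + 5)*1)*(-8 + 144) = (9*1)*136 = 9*136 = 1224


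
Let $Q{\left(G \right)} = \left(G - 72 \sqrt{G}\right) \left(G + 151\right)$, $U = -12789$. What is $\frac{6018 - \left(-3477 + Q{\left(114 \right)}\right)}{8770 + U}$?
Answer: $\frac{20715}{4019} - \frac{19080 \sqrt{114}}{4019} \approx -45.535$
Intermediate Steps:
$Q{\left(G \right)} = \left(151 + G\right) \left(G - 72 \sqrt{G}\right)$ ($Q{\left(G \right)} = \left(G - 72 \sqrt{G}\right) \left(151 + G\right) = \left(151 + G\right) \left(G - 72 \sqrt{G}\right)$)
$\frac{6018 - \left(-3477 + Q{\left(114 \right)}\right)}{8770 + U} = \frac{6018 - \left(9519 + 17214 - 10872 \sqrt{114} - 8208 \sqrt{114}\right)}{8770 - 12789} = \frac{6018 - \left(26733 - 10872 \sqrt{114} - 8208 \sqrt{114}\right)}{-4019} = \left(6018 - \left(26733 - 19080 \sqrt{114}\right)\right) \left(- \frac{1}{4019}\right) = \left(-20715 + 19080 \sqrt{114}\right) \left(- \frac{1}{4019}\right) = \frac{20715}{4019} - \frac{19080 \sqrt{114}}{4019}$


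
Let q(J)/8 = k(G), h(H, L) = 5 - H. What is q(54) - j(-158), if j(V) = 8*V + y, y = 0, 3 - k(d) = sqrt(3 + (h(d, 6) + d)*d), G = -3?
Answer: 1288 - 16*I*sqrt(3) ≈ 1288.0 - 27.713*I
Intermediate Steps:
k(d) = 3 - sqrt(3 + 5*d) (k(d) = 3 - sqrt(3 + ((5 - d) + d)*d) = 3 - sqrt(3 + 5*d))
j(V) = 8*V (j(V) = 8*V + 0 = 8*V)
q(J) = 24 - 16*I*sqrt(3) (q(J) = 8*(3 - sqrt(3 + 5*(-3))) = 8*(3 - sqrt(3 - 15)) = 8*(3 - sqrt(-12)) = 8*(3 - 2*I*sqrt(3)) = 24 - 16*I*sqrt(3))
q(54) - j(-158) = (24 - 16*I*sqrt(3)) - 8*(-158) = (24 - 16*I*sqrt(3)) - 1*(-1264) = (24 - 16*I*sqrt(3)) + 1264 = 1288 - 16*I*sqrt(3)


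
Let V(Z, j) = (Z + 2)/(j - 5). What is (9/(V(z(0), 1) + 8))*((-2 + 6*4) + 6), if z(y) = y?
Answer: 168/5 ≈ 33.600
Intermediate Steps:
V(Z, j) = (2 + Z)/(-5 + j)
(9/(V(z(0), 1) + 8))*((-2 + 6*4) + 6) = (9/((2 + 0)/(-5 + 1) + 8))*((-2 + 6*4) + 6) = (9/(2/(-4) + 8))*((-2 + 24) + 6) = (9/(-1/4*2 + 8))*(22 + 6) = (9/(-1/2 + 8))*28 = (9/(15/2))*28 = ((2/15)*9)*28 = (6/5)*28 = 168/5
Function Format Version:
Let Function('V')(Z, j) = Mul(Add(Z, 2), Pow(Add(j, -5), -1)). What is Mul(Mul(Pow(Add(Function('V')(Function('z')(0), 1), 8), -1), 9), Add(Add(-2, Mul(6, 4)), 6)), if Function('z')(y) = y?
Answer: Rational(168, 5) ≈ 33.600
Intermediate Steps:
Function('V')(Z, j) = Mul(Pow(Add(-5, j), -1), Add(2, Z)) (Function('V')(Z, j) = Mul(Add(2, Z), Pow(Add(-5, j), -1)) = Mul(Pow(Add(-5, j), -1), Add(2, Z)))
Mul(Mul(Pow(Add(Function('V')(Function('z')(0), 1), 8), -1), 9), Add(Add(-2, Mul(6, 4)), 6)) = Mul(Mul(Pow(Add(Mul(Pow(Add(-5, 1), -1), Add(2, 0)), 8), -1), 9), Add(Add(-2, Mul(6, 4)), 6)) = Mul(Mul(Pow(Add(Mul(Pow(-4, -1), 2), 8), -1), 9), Add(Add(-2, 24), 6)) = Mul(Mul(Pow(Add(Mul(Rational(-1, 4), 2), 8), -1), 9), Add(22, 6)) = Mul(Mul(Pow(Add(Rational(-1, 2), 8), -1), 9), 28) = Mul(Mul(Pow(Rational(15, 2), -1), 9), 28) = Mul(Mul(Rational(2, 15), 9), 28) = Mul(Rational(6, 5), 28) = Rational(168, 5)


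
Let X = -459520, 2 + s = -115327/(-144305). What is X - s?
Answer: -66310860317/144305 ≈ -4.5952e+5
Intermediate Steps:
s = -173283/144305 (s = -2 - 115327/(-144305) = -2 - 115327*(-1/144305) = -2 + 115327/144305 = -173283/144305 ≈ -1.2008)
X - s = -459520 - 1*(-173283/144305) = -459520 + 173283/144305 = -66310860317/144305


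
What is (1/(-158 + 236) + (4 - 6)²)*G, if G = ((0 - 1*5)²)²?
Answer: 195625/78 ≈ 2508.0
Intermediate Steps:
G = 625 (G = ((0 - 5)²)² = ((-5)²)² = 25² = 625)
(1/(-158 + 236) + (4 - 6)²)*G = (1/(-158 + 236) + (4 - 6)²)*625 = (1/78 + (-2)²)*625 = (1/78 + 4)*625 = (313/78)*625 = 195625/78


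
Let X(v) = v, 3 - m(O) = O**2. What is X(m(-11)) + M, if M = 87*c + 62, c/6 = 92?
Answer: 47968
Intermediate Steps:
c = 552 (c = 6*92 = 552)
m(O) = 3 - O**2
M = 48086 (M = 87*552 + 62 = 48024 + 62 = 48086)
X(m(-11)) + M = (3 - 1*(-11)**2) + 48086 = (3 - 1*121) + 48086 = (3 - 121) + 48086 = -118 + 48086 = 47968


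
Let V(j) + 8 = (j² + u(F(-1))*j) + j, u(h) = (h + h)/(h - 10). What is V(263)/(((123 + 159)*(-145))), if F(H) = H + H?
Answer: -41707/24534 ≈ -1.7000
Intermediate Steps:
F(H) = 2*H
u(h) = 2*h/(-10 + h) (u(h) = (2*h)/(-10 + h) = 2*h/(-10 + h))
V(j) = -8 + j² + 4*j/3 (V(j) = -8 + ((j² + (2*(2*(-1))/(-10 + 2*(-1)))*j) + j) = -8 + ((j² + (2*(-2)/(-10 - 2))*j) + j) = -8 + ((j² + (2*(-2)/(-12))*j) + j) = -8 + ((j² + (2*(-2)*(-1/12))*j) + j) = -8 + ((j² + j/3) + j) = -8 + (j² + 4*j/3) = -8 + j² + 4*j/3)
V(263)/(((123 + 159)*(-145))) = (-8 + 263² + (4/3)*263)/(((123 + 159)*(-145))) = (-8 + 69169 + 1052/3)/((282*(-145))) = (208535/3)/(-40890) = (208535/3)*(-1/40890) = -41707/24534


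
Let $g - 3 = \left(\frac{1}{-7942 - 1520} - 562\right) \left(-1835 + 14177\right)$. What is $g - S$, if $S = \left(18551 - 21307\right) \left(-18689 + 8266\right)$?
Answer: $- \frac{56238958710}{1577} \approx -3.5662 \cdot 10^{7}$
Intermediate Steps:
$S = 28725788$ ($S = \left(-2756\right) \left(-10423\right) = 28725788$)
$g = - \frac{10938391034}{1577}$ ($g = 3 + \left(\frac{1}{-7942 - 1520} - 562\right) \left(-1835 + 14177\right) = 3 + \left(\frac{1}{-9462} - 562\right) 12342 = 3 + \left(- \frac{1}{9462} - 562\right) 12342 = 3 - \frac{10938395765}{1577} = - \frac{10938391034}{1577} \approx -6.9362 \cdot 10^{6}$)
$g - S = - \frac{10938391034}{1577} - 28725788 = - \frac{56238958710}{1577}$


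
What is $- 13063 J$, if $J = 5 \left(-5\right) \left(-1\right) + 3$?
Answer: $-365764$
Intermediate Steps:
$J = 28$ ($J = \left(-25\right) \left(-1\right) + 3 = 25 + 3 = 28$)
$- 13063 J = \left(-13063\right) 28 = -365764$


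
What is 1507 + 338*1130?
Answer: 383447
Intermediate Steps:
1507 + 338*1130 = 1507 + 381940 = 383447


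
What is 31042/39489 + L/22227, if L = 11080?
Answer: 375836218/292574001 ≈ 1.2846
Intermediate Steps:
31042/39489 + L/22227 = 31042/39489 + 11080/22227 = 375836218/292574001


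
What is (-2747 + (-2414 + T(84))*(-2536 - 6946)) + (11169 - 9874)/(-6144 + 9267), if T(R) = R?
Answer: 68988048794/3123 ≈ 2.2090e+7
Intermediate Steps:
(-2747 + (-2414 + T(84))*(-2536 - 6946)) + (11169 - 9874)/(-6144 + 9267) = (-2747 + (-2414 + 84)*(-2536 - 6946)) + (11169 - 9874)/(-6144 + 9267) = (-2747 - 2330*(-9482)) + 1295/3123 = (-2747 + 22093060) + 1295*(1/3123) = 22090313 + 1295/3123 = 68988048794/3123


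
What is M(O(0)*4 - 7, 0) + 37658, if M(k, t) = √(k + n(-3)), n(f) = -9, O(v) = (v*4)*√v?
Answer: 37658 + 4*I ≈ 37658.0 + 4.0*I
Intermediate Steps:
O(v) = 4*v^(3/2) (O(v) = (4*v)*√v = 4*v^(3/2))
M(k, t) = √(-9 + k) (M(k, t) = √(k - 9) = √(-9 + k))
M(O(0)*4 - 7, 0) + 37658 = √(-9 + ((4*0^(3/2))*4 - 7)) + 37658 = √(-9 + ((4*0)*4 - 7)) + 37658 = √(-9 + (0*4 - 7)) + 37658 = √(-9 + (0 - 7)) + 37658 = √(-9 - 7) + 37658 = √(-16) + 37658 = 4*I + 37658 = 37658 + 4*I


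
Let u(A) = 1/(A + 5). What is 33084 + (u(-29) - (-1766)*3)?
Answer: 921167/24 ≈ 38382.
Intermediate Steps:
u(A) = 1/(5 + A)
33084 + (u(-29) - (-1766)*3) = 33084 + (1/(5 - 29) - (-1766)*3) = 33084 + (1/(-24) - 1*(-5298)) = 33084 + (-1/24 + 5298) = 33084 + 127151/24 = 921167/24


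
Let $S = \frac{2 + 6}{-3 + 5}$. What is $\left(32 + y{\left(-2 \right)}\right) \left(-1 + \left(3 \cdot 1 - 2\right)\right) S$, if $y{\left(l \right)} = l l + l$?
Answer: $0$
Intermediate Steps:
$y{\left(l \right)} = l + l^{2}$ ($y{\left(l \right)} = l^{2} + l = l + l^{2}$)
$S = 4$ ($S = \frac{8}{2} = 8 \cdot \frac{1}{2} = 4$)
$\left(32 + y{\left(-2 \right)}\right) \left(-1 + \left(3 \cdot 1 - 2\right)\right) S = \left(32 - 2 \left(1 - 2\right)\right) \left(-1 + \left(3 \cdot 1 - 2\right)\right) 4 = \left(32 - -2\right) \left(-1 + \left(3 - 2\right)\right) 4 = \left(32 + 2\right) \left(-1 + 1\right) 4 = 34 \cdot 0 \cdot 4 = 34 \cdot 0 = 0$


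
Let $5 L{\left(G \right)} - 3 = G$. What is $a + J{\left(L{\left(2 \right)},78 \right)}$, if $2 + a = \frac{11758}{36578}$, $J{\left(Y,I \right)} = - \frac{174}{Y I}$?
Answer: $- \frac{929468}{237757} \approx -3.9093$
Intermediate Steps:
$L{\left(G \right)} = \frac{3}{5} + \frac{G}{5}$
$J{\left(Y,I \right)} = - \frac{174}{I Y}$
$a = - \frac{30699}{18289}$ ($a = -2 + \frac{11758}{36578} = -2 + 11758 \cdot \frac{1}{36578} = -2 + \frac{5879}{18289} = - \frac{30699}{18289} \approx -1.6786$)
$a + J{\left(L{\left(2 \right)},78 \right)} = - \frac{30699}{18289} - \frac{174}{78 \left(\frac{3}{5} + \frac{1}{5} \cdot 2\right)} = - \frac{30699}{18289} - \frac{29}{13 \left(\frac{3}{5} + \frac{2}{5}\right)} = - \frac{30699}{18289} - \frac{29}{13 \cdot 1} = - \frac{30699}{18289} - \frac{29}{13} \cdot 1 = - \frac{30699}{18289} - \frac{29}{13} = - \frac{929468}{237757}$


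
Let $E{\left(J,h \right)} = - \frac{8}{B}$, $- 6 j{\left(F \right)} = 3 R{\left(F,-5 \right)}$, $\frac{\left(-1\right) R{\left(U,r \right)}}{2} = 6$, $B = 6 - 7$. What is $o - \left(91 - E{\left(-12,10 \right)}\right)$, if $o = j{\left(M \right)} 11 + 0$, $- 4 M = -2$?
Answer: $-17$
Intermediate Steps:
$B = -1$ ($B = 6 - 7 = -1$)
$M = \frac{1}{2}$ ($M = \left(- \frac{1}{4}\right) \left(-2\right) = \frac{1}{2} \approx 0.5$)
$R{\left(U,r \right)} = -12$ ($R{\left(U,r \right)} = \left(-2\right) 6 = -12$)
$j{\left(F \right)} = 6$ ($j{\left(F \right)} = - \frac{3 \left(-12\right)}{6} = \left(- \frac{1}{6}\right) \left(-36\right) = 6$)
$E{\left(J,h \right)} = 8$ ($E{\left(J,h \right)} = - \frac{8}{-1} = \left(-8\right) \left(-1\right) = 8$)
$o = 66$ ($o = 6 \cdot 11 + 0 = 66 + 0 = 66$)
$o - \left(91 - E{\left(-12,10 \right)}\right) = 66 - \left(91 - 8\right) = 66 - 83 = -17$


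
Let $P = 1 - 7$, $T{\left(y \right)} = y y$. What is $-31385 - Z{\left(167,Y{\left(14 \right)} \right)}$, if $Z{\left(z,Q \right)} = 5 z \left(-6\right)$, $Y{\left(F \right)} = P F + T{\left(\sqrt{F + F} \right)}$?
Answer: $-26375$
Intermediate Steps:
$T{\left(y \right)} = y^{2}$
$P = -6$
$Y{\left(F \right)} = - 4 F$ ($Y{\left(F \right)} = - 6 F + \left(\sqrt{F + F}\right)^{2} = - 6 F + \left(\sqrt{2 F}\right)^{2} = - 6 F + \left(\sqrt{2} \sqrt{F}\right)^{2} = - 6 F + 2 F = - 4 F$)
$Z{\left(z,Q \right)} = - 30 z$
$-31385 - Z{\left(167,Y{\left(14 \right)} \right)} = -31385 - \left(-30\right) 167 = -31385 - -5010 = -31385 + 5010 = -26375$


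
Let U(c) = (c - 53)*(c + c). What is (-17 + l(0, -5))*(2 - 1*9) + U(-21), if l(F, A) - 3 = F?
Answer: 3206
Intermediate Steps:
l(F, A) = 3 + F
U(c) = 2*c*(-53 + c) (U(c) = (-53 + c)*(2*c) = 2*c*(-53 + c))
(-17 + l(0, -5))*(2 - 1*9) + U(-21) = (-17 + (3 + 0))*(2 - 1*9) + 2*(-21)*(-53 - 21) = (-17 + 3)*(2 - 9) + 2*(-21)*(-74) = -14*(-7) + 3108 = 98 + 3108 = 3206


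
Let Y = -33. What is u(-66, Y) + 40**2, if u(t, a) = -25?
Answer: 1575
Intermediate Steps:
u(-66, Y) + 40**2 = -25 + 40**2 = -25 + 1600 = 1575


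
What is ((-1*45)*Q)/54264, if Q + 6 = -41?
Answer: 705/18088 ≈ 0.038976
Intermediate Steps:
Q = -47 (Q = -6 - 41 = -47)
((-1*45)*Q)/54264 = (-1*45*(-47))/54264 = -45*(-47)*(1/54264) = 2115*(1/54264) = 705/18088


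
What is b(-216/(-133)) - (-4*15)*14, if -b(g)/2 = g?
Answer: 111288/133 ≈ 836.75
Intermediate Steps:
b(g) = -2*g
b(-216/(-133)) - (-4*15)*14 = -(-432)/(-133) - (-4*15)*14 = -(-432)*(-1)/133 - (-60)*14 = -2*216/133 - 1*(-840) = -432/133 + 840 = 111288/133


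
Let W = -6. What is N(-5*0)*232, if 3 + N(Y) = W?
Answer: -2088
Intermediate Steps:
N(Y) = -9 (N(Y) = -3 - 6 = -9)
N(-5*0)*232 = -9*232 = -2088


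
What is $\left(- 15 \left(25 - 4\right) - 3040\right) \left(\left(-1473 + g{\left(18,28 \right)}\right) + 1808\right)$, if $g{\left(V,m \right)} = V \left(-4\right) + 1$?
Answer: $-885720$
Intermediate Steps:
$g{\left(V,m \right)} = 1 - 4 V$ ($g{\left(V,m \right)} = - 4 V + 1 = 1 - 4 V$)
$\left(- 15 \left(25 - 4\right) - 3040\right) \left(\left(-1473 + g{\left(18,28 \right)}\right) + 1808\right) = \left(- 15 \left(25 - 4\right) - 3040\right) \left(\left(-1473 + \left(1 - 72\right)\right) + 1808\right) = \left(\left(-15\right) 21 - 3040\right) \left(\left(-1473 + \left(1 - 72\right)\right) + 1808\right) = \left(-315 - 3040\right) \left(\left(-1473 - 71\right) + 1808\right) = - 3355 \left(-1544 + 1808\right) = \left(-3355\right) 264 = -885720$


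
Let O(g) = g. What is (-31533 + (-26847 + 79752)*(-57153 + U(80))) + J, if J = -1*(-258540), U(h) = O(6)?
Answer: -3023135028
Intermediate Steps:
U(h) = 6
J = 258540
(-31533 + (-26847 + 79752)*(-57153 + U(80))) + J = (-31533 + (-26847 + 79752)*(-57153 + 6)) + 258540 = (-31533 + 52905*(-57147)) + 258540 = (-31533 - 3023362035) + 258540 = -3023393568 + 258540 = -3023135028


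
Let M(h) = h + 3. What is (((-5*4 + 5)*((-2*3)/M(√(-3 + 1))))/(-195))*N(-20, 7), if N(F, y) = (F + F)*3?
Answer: 2160/143 - 720*I*√2/143 ≈ 15.105 - 7.1205*I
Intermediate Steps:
N(F, y) = 6*F (N(F, y) = (2*F)*3 = 6*F)
M(h) = 3 + h
(((-5*4 + 5)*((-2*3)/M(√(-3 + 1))))/(-195))*N(-20, 7) = (((-5*4 + 5)*((-2*3)/(3 + √(-3 + 1))))/(-195))*(6*(-20)) = (((-20 + 5)*(-6/(3 + √(-2))))*(-1/195))*(-120) = (-(-90)/(3 + I*√2)*(-1/195))*(-120) = ((90/(3 + I*√2))*(-1/195))*(-120) = -6/(13*(3 + I*√2))*(-120) = 720/(13*(3 + I*√2))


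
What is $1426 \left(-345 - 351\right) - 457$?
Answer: $-992953$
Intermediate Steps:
$1426 \left(-345 - 351\right) - 457 = 1426 \left(-345 - 351\right) + \left(-571 + 114\right) = 1426 \left(-696\right) - 457 = -992496 - 457 = -992953$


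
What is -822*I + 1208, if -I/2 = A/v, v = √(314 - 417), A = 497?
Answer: 1208 - 817068*I*√103/103 ≈ 1208.0 - 80508.0*I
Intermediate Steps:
v = I*√103 (v = √(-103) = I*√103 ≈ 10.149*I)
I = 994*I*√103/103 (I = -994/(I*√103) = -994*(-I*√103/103) = -(-994)*I*√103/103 = 994*I*√103/103 ≈ 97.942*I)
-822*I + 1208 = -817068*I*√103/103 + 1208 = 1208 - 817068*I*√103/103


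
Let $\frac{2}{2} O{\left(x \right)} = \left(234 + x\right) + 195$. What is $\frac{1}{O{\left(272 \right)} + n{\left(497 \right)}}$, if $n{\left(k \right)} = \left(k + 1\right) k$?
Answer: $\frac{1}{248207} \approx 4.0289 \cdot 10^{-6}$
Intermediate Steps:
$n{\left(k \right)} = k \left(1 + k\right)$ ($n{\left(k \right)} = \left(1 + k\right) k = k \left(1 + k\right)$)
$O{\left(x \right)} = 429 + x$ ($O{\left(x \right)} = \left(234 + x\right) + 195 = 429 + x$)
$\frac{1}{O{\left(272 \right)} + n{\left(497 \right)}} = \frac{1}{\left(429 + 272\right) + 497 \left(1 + 497\right)} = \frac{1}{701 + 497 \cdot 498} = \frac{1}{701 + 247506} = \frac{1}{248207}$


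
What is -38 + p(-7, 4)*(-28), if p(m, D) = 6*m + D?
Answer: 1026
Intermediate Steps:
p(m, D) = D + 6*m
-38 + p(-7, 4)*(-28) = -38 + (4 + 6*(-7))*(-28) = -38 + (4 - 42)*(-28) = -38 - 38*(-28) = -38 + 1064 = 1026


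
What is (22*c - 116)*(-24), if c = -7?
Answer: 6480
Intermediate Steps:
(22*c - 116)*(-24) = (22*(-7) - 116)*(-24) = (-154 - 116)*(-24) = -270*(-24) = 6480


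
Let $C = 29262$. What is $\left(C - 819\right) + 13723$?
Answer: $42166$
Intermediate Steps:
$\left(C - 819\right) + 13723 = \left(29262 - 819\right) + 13723 = 28443 + 13723 = 42166$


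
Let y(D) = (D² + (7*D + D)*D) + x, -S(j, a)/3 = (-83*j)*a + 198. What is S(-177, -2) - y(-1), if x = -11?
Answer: 87554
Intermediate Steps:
S(j, a) = -594 + 249*a*j (S(j, a) = -3*((-83*j)*a + 198) = -3*(-83*a*j + 198) = -3*(198 - 83*a*j) = -594 + 249*a*j)
y(D) = -11 + 9*D² (y(D) = (D² + (7*D + D)*D) - 11 = (D² + (8*D)*D) - 11 = (D² + 8*D²) - 11 = 9*D² - 11 = -11 + 9*D²)
S(-177, -2) - y(-1) = (-594 + 249*(-2)*(-177)) - (-11 + 9*(-1)²) = (-594 + 88146) - (-11 + 9*1) = 87552 - (-11 + 9) = 87552 - 1*(-2) = 87552 + 2 = 87554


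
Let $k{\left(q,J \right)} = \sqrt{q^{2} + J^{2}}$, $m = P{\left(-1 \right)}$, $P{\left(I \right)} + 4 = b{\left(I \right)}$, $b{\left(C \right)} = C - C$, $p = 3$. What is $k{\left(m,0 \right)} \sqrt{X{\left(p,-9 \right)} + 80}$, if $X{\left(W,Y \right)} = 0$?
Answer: $16 \sqrt{5} \approx 35.777$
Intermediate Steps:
$b{\left(C \right)} = 0$
$P{\left(I \right)} = -4$ ($P{\left(I \right)} = -4 + 0 = -4$)
$m = -4$
$k{\left(q,J \right)} = \sqrt{J^{2} + q^{2}}$
$k{\left(m,0 \right)} \sqrt{X{\left(p,-9 \right)} + 80} = \sqrt{0^{2} + \left(-4\right)^{2}} \sqrt{0 + 80} = \sqrt{0 + 16} \sqrt{80} = \sqrt{16} \cdot 4 \sqrt{5} = 4 \cdot 4 \sqrt{5} = 16 \sqrt{5}$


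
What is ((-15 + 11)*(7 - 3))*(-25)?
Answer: 400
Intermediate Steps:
((-15 + 11)*(7 - 3))*(-25) = -4*4*(-25) = -16*(-25) = 400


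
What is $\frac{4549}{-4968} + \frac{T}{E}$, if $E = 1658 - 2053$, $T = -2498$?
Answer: $\frac{10613209}{1962360} \approx 5.4084$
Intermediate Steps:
$E = -395$
$\frac{4549}{-4968} + \frac{T}{E} = \frac{4549}{-4968} - \frac{2498}{-395} = 4549 \left(- \frac{1}{4968}\right) - - \frac{2498}{395} = - \frac{4549}{4968} + \frac{2498}{395} = \frac{10613209}{1962360}$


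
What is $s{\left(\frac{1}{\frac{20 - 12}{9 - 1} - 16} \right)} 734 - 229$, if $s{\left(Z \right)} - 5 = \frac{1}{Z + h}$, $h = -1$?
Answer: $\frac{22023}{8} \approx 2752.9$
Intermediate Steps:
$s{\left(Z \right)} = 5 + \frac{1}{-1 + Z}$ ($s{\left(Z \right)} = 5 + \frac{1}{Z - 1} = 5 + \frac{1}{-1 + Z}$)
$s{\left(\frac{1}{\frac{20 - 12}{9 - 1} - 16} \right)} 734 - 229 = \frac{-4 + \frac{5}{\frac{20 - 12}{9 - 1} - 16}}{-1 + \frac{1}{\frac{20 - 12}{9 - 1} - 16}} \cdot 734 - 229 = \frac{-4 + \frac{5}{\frac{8}{8} - 16}}{-1 + \frac{1}{\frac{8}{8} - 16}} \cdot 734 - 229 = \frac{-4 + \frac{5}{8 \cdot \frac{1}{8} - 16}}{-1 + \frac{1}{8 \cdot \frac{1}{8} - 16}} \cdot 734 - 229 = \frac{-4 + \frac{5}{1 - 16}}{-1 + \frac{1}{1 - 16}} \cdot 734 - 229 = \frac{-4 + \frac{5}{-15}}{-1 + \frac{1}{-15}} \cdot 734 - 229 = \frac{-4 + 5 \left(- \frac{1}{15}\right)}{-1 - \frac{1}{15}} \cdot 734 - 229 = \frac{-4 - \frac{1}{3}}{- \frac{16}{15}} \cdot 734 - 229 = \left(- \frac{15}{16}\right) \left(- \frac{13}{3}\right) 734 - 229 = \frac{65}{16} \cdot 734 - 229 = \frac{23855}{8} - 229 = \frac{22023}{8}$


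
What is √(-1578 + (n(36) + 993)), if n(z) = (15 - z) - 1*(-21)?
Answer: 3*I*√65 ≈ 24.187*I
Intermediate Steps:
n(z) = 36 - z (n(z) = (15 - z) + 21 = 36 - z)
√(-1578 + (n(36) + 993)) = √(-1578 + ((36 - 1*36) + 993)) = √(-1578 + ((36 - 36) + 993)) = √(-1578 + (0 + 993)) = √(-1578 + 993) = √(-585) = 3*I*√65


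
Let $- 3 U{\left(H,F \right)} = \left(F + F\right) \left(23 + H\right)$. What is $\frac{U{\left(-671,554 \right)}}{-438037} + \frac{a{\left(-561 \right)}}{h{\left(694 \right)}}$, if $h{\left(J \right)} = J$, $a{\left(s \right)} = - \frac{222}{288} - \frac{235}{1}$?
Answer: $- \frac{12929759065}{14591888544} \approx -0.88609$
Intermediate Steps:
$U{\left(H,F \right)} = - \frac{2 F \left(23 + H\right)}{3}$ ($U{\left(H,F \right)} = - \frac{\left(F + F\right) \left(23 + H\right)}{3} = - \frac{2 F \left(23 + H\right)}{3}$)
$a{\left(s \right)} = - \frac{11317}{48}$ ($a{\left(s \right)} = \left(-222\right) \frac{1}{288} - 235 = - \frac{37}{48} - 235 = - \frac{11317}{48}$)
$\frac{U{\left(-671,554 \right)}}{-438037} + \frac{a{\left(-561 \right)}}{h{\left(694 \right)}} = \frac{\left(- \frac{2}{3}\right) 554 \left(23 - 671\right)}{-438037} - \frac{11317}{48 \cdot 694} = \left(- \frac{2}{3}\right) 554 \left(-648\right) \left(- \frac{1}{438037}\right) - \frac{11317}{33312} = 239328 \left(- \frac{1}{438037}\right) - \frac{11317}{33312} = - \frac{239328}{438037} - \frac{11317}{33312} = - \frac{12929759065}{14591888544}$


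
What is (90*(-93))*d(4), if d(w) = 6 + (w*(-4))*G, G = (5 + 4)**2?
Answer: 10797300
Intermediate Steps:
G = 81 (G = 9**2 = 81)
d(w) = 6 - 324*w (d(w) = 6 + (w*(-4))*81 = 6 - 4*w*81 = 6 - 324*w)
(90*(-93))*d(4) = (90*(-93))*(6 - 324*4) = -8370*(6 - 1296) = -8370*(-1290) = 10797300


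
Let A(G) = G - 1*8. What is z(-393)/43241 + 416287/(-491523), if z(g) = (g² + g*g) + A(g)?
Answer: 133632704764/21253946043 ≈ 6.2874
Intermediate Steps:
A(G) = -8 + G (A(G) = G - 8 = -8 + G)
z(g) = -8 + g + 2*g² (z(g) = (g² + g*g) + (-8 + g) = (g² + g²) + (-8 + g) = 2*g² + (-8 + g) = -8 + g + 2*g²)
z(-393)/43241 + 416287/(-491523) = (-8 - 393 + 2*(-393)²)/43241 + 416287/(-491523) = (-8 - 393 + 2*154449)*(1/43241) + 416287*(-1/491523) = (-8 - 393 + 308898)*(1/43241) - 416287/491523 = 308497*(1/43241) - 416287/491523 = 308497/43241 - 416287/491523 = 133632704764/21253946043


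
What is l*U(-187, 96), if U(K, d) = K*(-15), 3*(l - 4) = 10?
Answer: 20570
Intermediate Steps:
l = 22/3 (l = 4 + (⅓)*10 = 4 + 10/3 = 22/3 ≈ 7.3333)
U(K, d) = -15*K
l*U(-187, 96) = 22*(-15*(-187))/3 = (22/3)*2805 = 20570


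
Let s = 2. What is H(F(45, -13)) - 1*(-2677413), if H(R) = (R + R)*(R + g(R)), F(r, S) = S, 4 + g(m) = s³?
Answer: 2677647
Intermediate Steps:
g(m) = 4 (g(m) = -4 + 2³ = -4 + 8 = 4)
H(R) = 2*R*(4 + R) (H(R) = (R + R)*(R + 4) = (2*R)*(4 + R) = 2*R*(4 + R))
H(F(45, -13)) - 1*(-2677413) = 2*(-13)*(4 - 13) - 1*(-2677413) = 2*(-13)*(-9) + 2677413 = 234 + 2677413 = 2677647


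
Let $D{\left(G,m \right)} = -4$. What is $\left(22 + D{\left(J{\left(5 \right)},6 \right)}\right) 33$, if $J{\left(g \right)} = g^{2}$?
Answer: $594$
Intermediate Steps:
$\left(22 + D{\left(J{\left(5 \right)},6 \right)}\right) 33 = \left(22 - 4\right) 33 = 18 \cdot 33 = 594$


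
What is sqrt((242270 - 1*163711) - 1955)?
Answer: 2*sqrt(19151) ≈ 276.77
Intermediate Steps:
sqrt((242270 - 1*163711) - 1955) = sqrt((242270 - 163711) - 1955) = sqrt(78559 - 1955) = sqrt(76604) = 2*sqrt(19151)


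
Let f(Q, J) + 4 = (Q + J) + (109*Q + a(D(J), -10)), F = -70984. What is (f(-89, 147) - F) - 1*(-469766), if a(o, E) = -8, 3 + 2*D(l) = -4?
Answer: 531095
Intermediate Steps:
D(l) = -7/2 (D(l) = -3/2 + (½)*(-4) = -3/2 - 2 = -7/2)
f(Q, J) = -12 + J + 110*Q (f(Q, J) = -4 + ((Q + J) + (109*Q - 8)) = -4 + ((J + Q) + (-8 + 109*Q)) = -4 + (-8 + J + 110*Q) = -12 + J + 110*Q)
(f(-89, 147) - F) - 1*(-469766) = ((-12 + 147 + 110*(-89)) - 1*(-70984)) - 1*(-469766) = ((-12 + 147 - 9790) + 70984) + 469766 = (-9655 + 70984) + 469766 = 61329 + 469766 = 531095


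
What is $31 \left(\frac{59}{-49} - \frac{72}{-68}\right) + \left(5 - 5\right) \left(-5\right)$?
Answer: $- \frac{3751}{833} \approx -4.503$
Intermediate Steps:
$31 \left(\frac{59}{-49} - \frac{72}{-68}\right) + \left(5 - 5\right) \left(-5\right) = 31 \left(59 \left(- \frac{1}{49}\right) - - \frac{18}{17}\right) + 0 \left(-5\right) = 31 \left(- \frac{59}{49} + \frac{18}{17}\right) + 0 = 31 \left(- \frac{121}{833}\right) + 0 = - \frac{3751}{833} + 0 = - \frac{3751}{833}$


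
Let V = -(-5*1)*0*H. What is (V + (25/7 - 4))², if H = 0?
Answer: 9/49 ≈ 0.18367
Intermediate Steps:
V = 0 (V = -(-5*1)*0*0 = -(-5)*0 = -1*0 = 0)
(V + (25/7 - 4))² = (0 + (25/7 - 4))² = (0 - 3/7)² = (-3/7)² = 9/49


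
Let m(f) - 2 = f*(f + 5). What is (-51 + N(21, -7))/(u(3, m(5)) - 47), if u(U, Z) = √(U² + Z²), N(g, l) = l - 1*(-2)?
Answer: -47/9 - √2713/9 ≈ -11.010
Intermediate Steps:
m(f) = 2 + f*(5 + f) (m(f) = 2 + f*(f + 5) = 2 + f*(5 + f))
N(g, l) = 2 + l (N(g, l) = l + 2 = 2 + l)
(-51 + N(21, -7))/(u(3, m(5)) - 47) = (-51 + (2 - 7))/(√(3² + (2 + 5² + 5*5)²) - 47) = (-51 - 5)/(√(9 + (2 + 25 + 25)²) - 47) = -56/(√(9 + 52²) - 47) = -56/(√(9 + 2704) - 47) = -56/(√2713 - 47) = -56/(-47 + √2713)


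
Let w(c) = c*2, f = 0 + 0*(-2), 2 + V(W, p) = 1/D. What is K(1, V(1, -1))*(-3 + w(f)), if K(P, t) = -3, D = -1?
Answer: 9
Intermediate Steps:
V(W, p) = -3 (V(W, p) = -2 + 1/(-1) = -2 - 1 = -3)
f = 0 (f = 0 + 0 = 0)
w(c) = 2*c
K(1, V(1, -1))*(-3 + w(f)) = -3*(-3 + 2*0) = -3*(-3 + 0) = -3*(-3) = 9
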